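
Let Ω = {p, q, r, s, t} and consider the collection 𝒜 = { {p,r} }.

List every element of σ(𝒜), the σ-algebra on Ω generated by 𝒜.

Take S₀ = 𝒜 ∪ {∅, Ω} = { {}, {p,r}, Ω }.
Step 1: +1 →
  {q,s,t}  = Ω∖{p,r}
Step 2 adds nothing — fixpoint reached.

Hence σ(𝒜) has 4 members: { {}, {p,r}, {q,s,t}, Ω }.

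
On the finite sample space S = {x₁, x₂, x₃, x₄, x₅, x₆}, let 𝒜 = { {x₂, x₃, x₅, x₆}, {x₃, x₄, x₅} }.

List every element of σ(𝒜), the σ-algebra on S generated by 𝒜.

Seed the family with 𝒜 together with ∅ and S: { {}, {x₃, x₄, x₅}, {x₂, x₃, x₅, x₆}, S }.
Pass 1 adds 3:
  {x₁, x₄}  = ᶜ of {x₂, x₃, x₅, x₆}
  {x₁, x₂, x₆}  = ᶜ of {x₃, x₄, x₅}
  {x₂, x₃, x₄, x₅, x₆}  = {x₂, x₃, x₅, x₆} ∪ {x₃, x₄, x₅}
  — 7 sets.
Pass 2 (4 new):
  {x₁}  = ᶜ of {x₂, x₃, x₄, x₅, x₆}
  {x₁, x₂, x₄, x₆}  = {x₁, x₄} ∪ {x₁, x₂, x₆}
  {x₁, x₃, x₄, x₅}  = {x₃, x₄, x₅} ∪ {x₁, x₄}
  {x₁, x₂, x₃, x₅, x₆}  = {x₁, x₂, x₆} ∪ {x₂, x₃, x₅, x₆}
  — 11 sets.
Pass 3 adds 3:
  {x₄}  = ᶜ of {x₁, x₂, x₃, x₅, x₆}
  {x₂, x₆}  = ᶜ of {x₁, x₃, x₄, x₅}
  {x₃, x₅}  = ᶜ of {x₁, x₂, x₄, x₆}
  — 14 sets.
Pass 4 adds 2:
  {x₁, x₃, x₅}  = {x₁} ∪ {x₃, x₅}
  {x₂, x₄, x₆}  = {x₄} ∪ {x₂, x₆}
  — 16 sets.
Pass 5: closed — nothing new.

σ(𝒜) = { {}, {x₁}, {x₄}, {x₁, x₄}, {x₂, x₆}, {x₃, x₅}, {x₁, x₂, x₆}, {x₁, x₃, x₅}, {x₂, x₄, x₆}, {x₃, x₄, x₅}, {x₁, x₂, x₄, x₆}, {x₁, x₃, x₄, x₅}, {x₂, x₃, x₅, x₆}, {x₁, x₂, x₃, x₅, x₆}, {x₂, x₃, x₄, x₅, x₆}, S }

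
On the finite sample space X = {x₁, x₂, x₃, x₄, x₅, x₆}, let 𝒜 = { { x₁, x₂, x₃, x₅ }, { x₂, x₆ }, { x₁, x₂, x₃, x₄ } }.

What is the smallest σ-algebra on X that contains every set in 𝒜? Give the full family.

σ(𝒜) (32 sets): { {  }, { x₂ }, { x₄ }, { x₅ }, { x₆ }, { x₁, x₃ }, { x₂, x₄ }, { x₂, x₅ }, { x₂, x₆ }, { x₄, x₅ }, { x₄, x₆ }, { x₅, x₆ }, { x₁, x₂, x₃ }, { x₁, x₃, x₄ }, { x₁, x₃, x₅ }, { x₁, x₃, x₆ }, { x₂, x₄, x₅ }, { x₂, x₄, x₆ }, { x₂, x₅, x₆ }, { x₄, x₅, x₆ }, { x₁, x₂, x₃, x₄ }, { x₁, x₂, x₃, x₅ }, { x₁, x₂, x₃, x₆ }, { x₁, x₃, x₄, x₅ }, { x₁, x₃, x₄, x₆ }, { x₁, x₃, x₅, x₆ }, { x₂, x₄, x₅, x₆ }, { x₁, x₂, x₃, x₄, x₅ }, { x₁, x₂, x₃, x₄, x₆ }, { x₁, x₂, x₃, x₅, x₆ }, { x₁, x₃, x₄, x₅, x₆ }, X }

Trace:
Take S₀ = 𝒜 ∪ {∅, X} = { {  }, { x₂, x₆ }, { x₁, x₂, x₃, x₄ }, { x₁, x₂, x₃, x₅ }, X }.
Pass 1 (6 new):
  { x₄, x₆ }  = complement { x₁, x₂, x₃, x₅ }
  { x₅, x₆ }  = complement { x₁, x₂, x₃, x₄ }
  { x₁, x₃, x₄, x₅ }  = complement { x₂, x₆ }
  { x₁, x₂, x₃, x₄, x₅ }  = { x₁, x₂, x₃, x₄ } ∪ { x₁, x₂, x₃, x₅ }
  { x₁, x₂, x₃, x₄, x₆ }  = { x₁, x₂, x₃, x₄ } ∪ { x₂, x₆ }
  { x₁, x₂, x₃, x₅, x₆ }  = { x₂, x₆ } ∪ { x₁, x₂, x₃, x₅ }
  — 11 sets.
Pass 2: 7 new —
  { x₄ }  = complement { x₁, x₂, x₃, x₅, x₆ }
  { x₅ }  = complement { x₁, x₂, x₃, x₄, x₆ }
  { x₆ }  = complement { x₁, x₂, x₃, x₄, x₅ }
  { x₂, x₄, x₆ }  = { x₂, x₆ } ∪ { x₄, x₆ }
  { x₂, x₅, x₆ }  = { x₅, x₆ } ∪ { x₂, x₆ }
  { x₄, x₅, x₆ }  = { x₅, x₆ } ∪ { x₄, x₆ }
  { x₁, x₃, x₄, x₅, x₆ }  = { x₅, x₆ } ∪ { x₁, x₃, x₄, x₅ }
  — 18 sets.
Pass 3 adds 6:
  { x₂ }  = complement { x₁, x₃, x₄, x₅, x₆ }
  { x₄, x₅ }  = { x₄ } ∪ { x₅ }
  { x₁, x₂, x₃ }  = complement { x₄, x₅, x₆ }
  { x₁, x₃, x₄ }  = complement { x₂, x₅, x₆ }
  { x₁, x₃, x₅ }  = complement { x₂, x₄, x₆ }
  { x₂, x₄, x₅, x₆ }  = { x₂, x₄, x₆ } ∪ { x₅, x₆ }
  — 24 sets.
Pass 4 adds 7:
  { x₁, x₃ }  = complement { x₂, x₄, x₅, x₆ }
  { x₂, x₄ }  = { x₂ } ∪ { x₄ }
  { x₂, x₅ }  = { x₂ } ∪ { x₅ }
  { x₂, x₄, x₅ }  = { x₂ } ∪ { x₄, x₅ }
  { x₁, x₂, x₃, x₆ }  = complement { x₄, x₅ }
  { x₁, x₃, x₄, x₆ }  = { x₆ } ∪ { x₁, x₃, x₄ }
  { x₁, x₃, x₅, x₆ }  = { x₅, x₆ } ∪ { x₁, x₃, x₅ }
  — 31 sets.
Pass 5 (1 new):
  { x₁, x₃, x₆ }  = complement { x₂, x₄, x₅ }
  — 32 sets.
Pass 6: no new sets; the family is a σ-algebra.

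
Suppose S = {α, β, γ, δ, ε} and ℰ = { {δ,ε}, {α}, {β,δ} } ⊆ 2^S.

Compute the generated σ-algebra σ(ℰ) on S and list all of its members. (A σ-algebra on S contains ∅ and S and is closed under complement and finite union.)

Answer: σ(ℰ) = { ∅, {α}, {β}, {γ}, {δ}, {ε}, {α,β}, {α,γ}, {α,δ}, {α,ε}, {β,γ}, {β,δ}, {β,ε}, {γ,δ}, {γ,ε}, {δ,ε}, {α,β,γ}, {α,β,δ}, {α,β,ε}, {α,γ,δ}, {α,γ,ε}, {α,δ,ε}, {β,γ,δ}, {β,γ,ε}, {β,δ,ε}, {γ,δ,ε}, {α,β,γ,δ}, {α,β,γ,ε}, {α,β,δ,ε}, {α,γ,δ,ε}, {β,γ,δ,ε}, S }

Derivation:
Start: ℰ ∪ {∅, S} = { ∅, {α}, {β,δ}, {δ,ε}, S }.
Iteration 1 adds 6:
  {α,β,γ}  = S∖{δ,ε}
  {α,β,δ}  = {β,δ} ∪ {α}
  {α,γ,ε}  = S∖{β,δ}
  {α,δ,ε}  = {δ,ε} ∪ {α}
  {β,δ,ε}  = {δ,ε} ∪ {β,δ}
  {β,γ,δ,ε}  = S∖{α}
  [11 total]
Iteration 2: 7 new —
  {α,γ}  = S∖{β,δ,ε}
  {β,γ}  = S∖{α,δ,ε}
  {γ,ε}  = S∖{α,β,δ}
  {α,β,γ,δ}  = {α,β,γ} ∪ {α,β,δ}
  {α,β,γ,ε}  = {α,β,γ} ∪ {α,γ,ε}
  {α,β,δ,ε}  = {α,δ,ε} ∪ {α,β,δ}
  {α,γ,δ,ε}  = {α,δ,ε} ∪ {α,γ,ε}
  [18 total]
Iteration 3 adds 7:
  {β}  = S∖{α,γ,δ,ε}
  {γ}  = S∖{α,β,δ,ε}
  {δ}  = S∖{α,β,γ,ε}
  {ε}  = S∖{α,β,γ,δ}
  {β,γ,δ}  = {β,γ} ∪ {β,δ}
  {β,γ,ε}  = {β,γ} ∪ {γ,ε}
  {γ,δ,ε}  = {δ,ε} ∪ {γ,ε}
  [25 total]
Iteration 4 (6 new):
  {α,β}  = S∖{γ,δ,ε}
  {α,δ}  = S∖{β,γ,ε}
  {α,ε}  = S∖{β,γ,δ}
  {β,ε}  = {β} ∪ {ε}
  {γ,δ}  = {γ} ∪ {δ}
  {α,γ,δ}  = {α,γ} ∪ {δ}
  [31 total]
Iteration 5 (1 new):
  {α,β,ε}  = S∖{γ,δ}
  [32 total]
Iteration 6 adds nothing — fixpoint reached.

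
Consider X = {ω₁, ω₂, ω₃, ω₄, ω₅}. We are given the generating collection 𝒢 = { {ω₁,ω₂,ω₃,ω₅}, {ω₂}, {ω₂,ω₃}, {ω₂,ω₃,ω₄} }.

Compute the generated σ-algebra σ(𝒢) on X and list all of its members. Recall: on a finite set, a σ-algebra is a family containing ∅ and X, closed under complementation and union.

Start: 𝒢 ∪ {∅, X} = { ∅, {ω₂}, {ω₂,ω₃}, {ω₂,ω₃,ω₄}, {ω₁,ω₂,ω₃,ω₅}, X }.
Iteration 1. New:
  {ω₄}  = complement {ω₁,ω₂,ω₃,ω₅}
  {ω₁,ω₅}  = complement {ω₂,ω₃,ω₄}
  {ω₁,ω₄,ω₅}  = complement {ω₂,ω₃}
  {ω₁,ω₃,ω₄,ω₅}  = complement {ω₂}
  (now 10)
Iteration 2 adds 3:
  {ω₂,ω₄}  = {ω₂} ∪ {ω₄}
  {ω₁,ω₂,ω₅}  = {ω₂} ∪ {ω₁,ω₅}
  {ω₁,ω₂,ω₄,ω₅}  = {ω₁,ω₄,ω₅} ∪ {ω₂}
  (now 13)
Iteration 3. New:
  {ω₃}  = complement {ω₁,ω₂,ω₄,ω₅}
  {ω₃,ω₄}  = complement {ω₁,ω₂,ω₅}
  {ω₁,ω₃,ω₅}  = complement {ω₂,ω₄}
  (now 16)
Iteration 4: closed — nothing new.

Therefore σ(𝒢) = { ∅, {ω₂}, {ω₃}, {ω₄}, {ω₁,ω₅}, {ω₂,ω₃}, {ω₂,ω₄}, {ω₃,ω₄}, {ω₁,ω₂,ω₅}, {ω₁,ω₃,ω₅}, {ω₁,ω₄,ω₅}, {ω₂,ω₃,ω₄}, {ω₁,ω₂,ω₃,ω₅}, {ω₁,ω₂,ω₄,ω₅}, {ω₁,ω₃,ω₄,ω₅}, X } (|σ(𝒢)| = 16).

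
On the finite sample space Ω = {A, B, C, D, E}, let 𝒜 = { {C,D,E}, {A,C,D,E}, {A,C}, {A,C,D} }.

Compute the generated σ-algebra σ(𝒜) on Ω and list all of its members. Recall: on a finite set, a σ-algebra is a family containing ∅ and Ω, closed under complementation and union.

Begin from { {}, {A,C}, {A,C,D}, {C,D,E}, {A,C,D,E}, Ω } (that is, 𝒜 plus ∅ and Ω).
Pass 1: +4 →
  {B}  = ᶜ of {A,C,D,E}
  {A,B}  = ᶜ of {C,D,E}
  {B,E}  = ᶜ of {A,C,D}
  {B,D,E}  = ᶜ of {A,C}
  [10 total]
Pass 2: 6 new —
  {A,B,C}  = {A,B} ∪ {A,C}
  {A,B,E}  = {B,E} ∪ {A,B}
  {A,B,C,D}  = {A,B} ∪ {A,C,D}
  {A,B,C,E}  = {B,E} ∪ {A,C}
  {A,B,D,E}  = {A,B} ∪ {B,D,E}
  {B,C,D,E}  = {B,E} ∪ {C,D,E}
  [16 total]
Pass 3 (6 new):
  {A}  = ᶜ of {B,C,D,E}
  {C}  = ᶜ of {A,B,D,E}
  {D}  = ᶜ of {A,B,C,E}
  {E}  = ᶜ of {A,B,C,D}
  {C,D}  = ᶜ of {A,B,E}
  {D,E}  = ᶜ of {A,B,C}
  [22 total]
Pass 4. New:
  {A,D}  = {D} ∪ {A}
  {A,E}  = {E} ∪ {A}
  {B,C}  = {B} ∪ {C}
  {B,D}  = {B} ∪ {D}
  {C,E}  = {E} ∪ {C}
  {A,B,D}  = {A,B} ∪ {D}
  {A,C,E}  = {E} ∪ {A,C}
  {A,D,E}  = {D,E} ∪ {A}
  {B,C,D}  = {C,D} ∪ {B}
  {B,C,E}  = {B,E} ∪ {C}
  [32 total]
Pass 5: already closed under ᶜ and ∪.

Hence σ(𝒜) has 32 members: { {}, {A}, {B}, {C}, {D}, {E}, {A,B}, {A,C}, {A,D}, {A,E}, {B,C}, {B,D}, {B,E}, {C,D}, {C,E}, {D,E}, {A,B,C}, {A,B,D}, {A,B,E}, {A,C,D}, {A,C,E}, {A,D,E}, {B,C,D}, {B,C,E}, {B,D,E}, {C,D,E}, {A,B,C,D}, {A,B,C,E}, {A,B,D,E}, {A,C,D,E}, {B,C,D,E}, Ω }.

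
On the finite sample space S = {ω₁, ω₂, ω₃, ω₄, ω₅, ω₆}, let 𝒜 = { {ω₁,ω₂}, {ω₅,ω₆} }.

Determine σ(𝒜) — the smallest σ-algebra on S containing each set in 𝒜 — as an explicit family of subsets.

σ(𝒜) (8 sets): { {}, {ω₁,ω₂}, {ω₃,ω₄}, {ω₅,ω₆}, {ω₁,ω₂,ω₃,ω₄}, {ω₁,ω₂,ω₅,ω₆}, {ω₃,ω₄,ω₅,ω₆}, S }

Working:
Take S₀ = 𝒜 ∪ {∅, S} = { {}, {ω₁,ω₂}, {ω₅,ω₆}, S }.
Pass 1 (3 new):
  {ω₁,ω₂,ω₃,ω₄}  = {ω₅,ω₆}ᶜ
  {ω₁,ω₂,ω₅,ω₆}  = {ω₁,ω₂} ∪ {ω₅,ω₆}
  {ω₃,ω₄,ω₅,ω₆}  = {ω₁,ω₂}ᶜ
Pass 2 (1 new):
  {ω₃,ω₄}  = {ω₁,ω₂,ω₅,ω₆}ᶜ
After Pass 3 the family is unchanged; done.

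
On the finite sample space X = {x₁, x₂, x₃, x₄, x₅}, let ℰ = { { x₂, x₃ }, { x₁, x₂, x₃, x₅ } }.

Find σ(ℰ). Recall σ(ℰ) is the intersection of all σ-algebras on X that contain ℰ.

σ(ℰ) = { ∅, { x₄ }, { x₁, x₅ }, { x₂, x₃ }, { x₁, x₄, x₅ }, { x₂, x₃, x₄ }, { x₁, x₂, x₃, x₅ }, X }

Derivation:
Begin from { ∅, { x₂, x₃ }, { x₁, x₂, x₃, x₅ }, X } (that is, ℰ plus ∅ and X).
Iteration 1: 2 new —
  { x₄ }  = X∖{ x₁, x₂, x₃, x₅ }
  { x₁, x₄, x₅ }  = X∖{ x₂, x₃ }
  [6 total]
Iteration 2. New:
  { x₂, x₃, x₄ }  = { x₂, x₃ } ∪ { x₄ }
  [7 total]
Iteration 3. New:
  { x₁, x₅ }  = X∖{ x₂, x₃, x₄ }
  [8 total]
Iteration 4: closed — nothing new.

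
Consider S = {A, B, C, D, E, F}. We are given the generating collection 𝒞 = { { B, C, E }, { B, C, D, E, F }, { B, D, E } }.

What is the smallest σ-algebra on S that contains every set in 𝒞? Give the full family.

Take S₀ = 𝒞 ∪ {∅, S} = { {  }, { B, C, E }, { B, D, E }, { B, C, D, E, F }, S }.
Step 1: +4 →
  { A }  = ᶜ of { B, C, D, E, F }
  { A, C, F }  = ᶜ of { B, D, E }
  { A, D, F }  = ᶜ of { B, C, E }
  { B, C, D, E }  = { B, C, E } ∪ { B, D, E }
  — 9 sets.
Step 2: +7 →
  { A, F }  = ᶜ of { B, C, D, E }
  { A, B, C, E }  = { B, C, E } ∪ { A }
  { A, B, D, E }  = { B, D, E } ∪ { A }
  { A, C, D, F }  = { A, C, F } ∪ { A, D, F }
  { A, B, C, D, E }  = { B, C, D, E } ∪ { A }
  { A, B, C, E, F }  = { A, C, F } ∪ { B, C, E }
  { A, B, D, E, F }  = { A, D, F } ∪ { B, D, E }
  — 16 sets.
Step 3 adds 6:
  { C }  = ᶜ of { A, B, D, E, F }
  { D }  = ᶜ of { A, B, C, E, F }
  { F }  = ᶜ of { A, B, C, D, E }
  { B, E }  = ᶜ of { A, C, D, F }
  { C, F }  = ᶜ of { A, B, D, E }
  { D, F }  = ᶜ of { A, B, C, E }
  — 22 sets.
Step 4: 9 new —
  { A, C }  = { A } ∪ { C }
  { A, D }  = { A } ∪ { D }
  { C, D }  = { C } ∪ { D }
  { A, B, E }  = { B, E } ∪ { A }
  { B, E, F }  = { B, E } ∪ { F }
  { C, D, F }  = { C } ∪ { D, F }
  { A, B, E, F }  = { B, E } ∪ { A, F }
  { B, C, E, F }  = { B, E } ∪ { C, F }
  { B, D, E, F }  = { B, E } ∪ { D, F }
  — 31 sets.
Step 5 (1 new):
  { A, C, D }  = ᶜ of { B, E, F }
  — 32 sets.
Step 6: already closed under ᶜ and ∪.

Hence σ(𝒞) has 32 members: { {  }, { A }, { C }, { D }, { F }, { A, C }, { A, D }, { A, F }, { B, E }, { C, D }, { C, F }, { D, F }, { A, B, E }, { A, C, D }, { A, C, F }, { A, D, F }, { B, C, E }, { B, D, E }, { B, E, F }, { C, D, F }, { A, B, C, E }, { A, B, D, E }, { A, B, E, F }, { A, C, D, F }, { B, C, D, E }, { B, C, E, F }, { B, D, E, F }, { A, B, C, D, E }, { A, B, C, E, F }, { A, B, D, E, F }, { B, C, D, E, F }, S }.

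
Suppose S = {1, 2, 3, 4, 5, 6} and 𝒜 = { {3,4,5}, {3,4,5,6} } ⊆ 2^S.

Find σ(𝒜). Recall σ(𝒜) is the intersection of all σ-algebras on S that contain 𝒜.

σ(𝒜) (8 sets): { {}, {6}, {1,2}, {1,2,6}, {3,4,5}, {3,4,5,6}, {1,2,3,4,5}, S }

Check:
Start: 𝒜 ∪ {∅, S} = { {}, {3,4,5}, {3,4,5,6}, S }.
Round 1 (2 new):
  {1,2}  = S∖{3,4,5,6}
  {1,2,6}  = S∖{3,4,5}
  [6 total]
Round 2: 1 new —
  {1,2,3,4,5}  = {3,4,5} ∪ {1,2}
  [7 total]
Round 3: +1 →
  {6}  = S∖{1,2,3,4,5}
  [8 total]
Round 4: already closed under ᶜ and ∪.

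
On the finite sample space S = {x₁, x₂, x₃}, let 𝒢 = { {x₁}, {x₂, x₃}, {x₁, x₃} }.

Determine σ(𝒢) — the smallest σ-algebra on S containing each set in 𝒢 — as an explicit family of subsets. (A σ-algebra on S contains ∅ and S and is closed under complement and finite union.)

Answer: σ(𝒢) = { ∅, {x₁}, {x₂}, {x₃}, {x₁, x₂}, {x₁, x₃}, {x₂, x₃}, S }

Trace:
Begin from { ∅, {x₁}, {x₁, x₃}, {x₂, x₃}, S } (that is, 𝒢 plus ∅ and S).
Pass 1 (1 new):
  {x₂}  = complement {x₁, x₃}
  |family| = 6
Pass 2. New:
  {x₁, x₂}  = {x₂} ∪ {x₁}
  |family| = 7
Pass 3 (1 new):
  {x₃}  = complement {x₁, x₂}
  |family| = 8
Pass 4: closed — nothing new.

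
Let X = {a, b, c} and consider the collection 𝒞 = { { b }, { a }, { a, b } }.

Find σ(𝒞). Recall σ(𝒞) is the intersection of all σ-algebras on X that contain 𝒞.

Start: 𝒞 ∪ {∅, X} = { {  }, { a }, { b }, { a, b }, X }.
Step 1 (3 new):
  { c }  = X∖{ a, b }
  { a, c }  = X∖{ b }
  { b, c }  = X∖{ a }
  — 8 sets.
Step 2: closed — nothing new.

Therefore σ(𝒞) = { {  }, { a }, { b }, { c }, { a, b }, { a, c }, { b, c }, X } (|σ(𝒞)| = 8).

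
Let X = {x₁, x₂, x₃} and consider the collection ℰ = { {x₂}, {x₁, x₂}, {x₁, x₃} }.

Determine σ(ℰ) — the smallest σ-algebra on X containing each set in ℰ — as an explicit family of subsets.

Answer: σ(ℰ) = { {}, {x₁}, {x₂}, {x₃}, {x₁, x₂}, {x₁, x₃}, {x₂, x₃}, X }

Trace:
Seed the family with ℰ together with ∅ and X: { {}, {x₂}, {x₁, x₂}, {x₁, x₃}, X }.
Iteration 1 (1 new):
  {x₃}  = complement {x₁, x₂}
Iteration 2: 1 new —
  {x₂, x₃}  = {x₃} ∪ {x₂}
Iteration 3. New:
  {x₁}  = complement {x₂, x₃}
Iteration 4: no new sets; the family is a σ-algebra.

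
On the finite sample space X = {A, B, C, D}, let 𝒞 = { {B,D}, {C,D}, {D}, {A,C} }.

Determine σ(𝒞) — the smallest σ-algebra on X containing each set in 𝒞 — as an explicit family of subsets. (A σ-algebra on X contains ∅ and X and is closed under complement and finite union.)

Start: 𝒞 ∪ {∅, X} = { {}, {D}, {A,C}, {B,D}, {C,D}, X }.
Pass 1. New:
  {A,B}  = {C,D}ᶜ
  {A,B,C}  = {D}ᶜ
  {A,C,D}  = {C,D} ∪ {A,C}
  {B,C,D}  = {C,D} ∪ {B,D}
  (now 10)
Pass 2. New:
  {A}  = {B,C,D}ᶜ
  {B}  = {A,C,D}ᶜ
  {A,B,D}  = {A,B} ∪ {D}
  (now 13)
Pass 3. New:
  {C}  = {A,B,D}ᶜ
  {A,D}  = {D} ∪ {A}
  (now 15)
Pass 4 (1 new):
  {B,C}  = {A,D}ᶜ
  (now 16)
Pass 5: no new sets; the family is a σ-algebra.

Hence σ(𝒞) has 16 members: { {}, {A}, {B}, {C}, {D}, {A,B}, {A,C}, {A,D}, {B,C}, {B,D}, {C,D}, {A,B,C}, {A,B,D}, {A,C,D}, {B,C,D}, X }.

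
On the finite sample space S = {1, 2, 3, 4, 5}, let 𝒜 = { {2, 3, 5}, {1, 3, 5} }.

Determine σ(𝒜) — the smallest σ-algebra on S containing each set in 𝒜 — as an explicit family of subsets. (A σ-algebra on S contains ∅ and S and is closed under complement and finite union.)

Answer: σ(𝒜) = { ∅, {1}, {2}, {4}, {1, 2}, {1, 4}, {2, 4}, {3, 5}, {1, 2, 4}, {1, 3, 5}, {2, 3, 5}, {3, 4, 5}, {1, 2, 3, 5}, {1, 3, 4, 5}, {2, 3, 4, 5}, S }

Trace:
Start: 𝒜 ∪ {∅, S} = { ∅, {1, 3, 5}, {2, 3, 5}, S }.
Pass 1 (3 new):
  {1, 4}  = complement {2, 3, 5}
  {2, 4}  = complement {1, 3, 5}
  {1, 2, 3, 5}  = {1, 3, 5} ∪ {2, 3, 5}
  |family| = 7
Pass 2. New:
  {4}  = complement {1, 2, 3, 5}
  {1, 2, 4}  = {1, 4} ∪ {2, 4}
  {1, 3, 4, 5}  = {1, 4} ∪ {1, 3, 5}
  {2, 3, 4, 5}  = {2, 3, 5} ∪ {2, 4}
  |family| = 11
Pass 3: 3 new —
  {1}  = complement {2, 3, 4, 5}
  {2}  = complement {1, 3, 4, 5}
  {3, 5}  = complement {1, 2, 4}
  |family| = 14
Pass 4. New:
  {1, 2}  = {2} ∪ {1}
  {3, 4, 5}  = {4} ∪ {3, 5}
  |family| = 16
Pass 5: closed — nothing new.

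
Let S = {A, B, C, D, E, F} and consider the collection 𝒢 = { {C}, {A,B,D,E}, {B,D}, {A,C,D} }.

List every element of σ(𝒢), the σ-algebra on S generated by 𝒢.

σ(𝒢) = { ∅, {A}, {B}, {C}, {D}, {E}, {F}, {A,B}, {A,C}, {A,D}, {A,E}, {A,F}, {B,C}, {B,D}, {B,E}, {B,F}, {C,D}, {C,E}, {C,F}, {D,E}, {D,F}, {E,F}, {A,B,C}, {A,B,D}, {A,B,E}, {A,B,F}, {A,C,D}, {A,C,E}, {A,C,F}, {A,D,E}, {A,D,F}, {A,E,F}, {B,C,D}, {B,C,E}, {B,C,F}, {B,D,E}, {B,D,F}, {B,E,F}, {C,D,E}, {C,D,F}, {C,E,F}, {D,E,F}, {A,B,C,D}, {A,B,C,E}, {A,B,C,F}, {A,B,D,E}, {A,B,D,F}, {A,B,E,F}, {A,C,D,E}, {A,C,D,F}, {A,C,E,F}, {A,D,E,F}, {B,C,D,E}, {B,C,D,F}, {B,C,E,F}, {B,D,E,F}, {C,D,E,F}, {A,B,C,D,E}, {A,B,C,D,F}, {A,B,C,E,F}, {A,B,D,E,F}, {A,C,D,E,F}, {B,C,D,E,F}, S }

Trace:
Take S₀ = 𝒢 ∪ {∅, S} = { ∅, {C}, {B,D}, {A,C,D}, {A,B,D,E}, S }.
Iteration 1 adds 7:
  {C,F}  = {A,B,D,E}ᶜ
  {B,C,D}  = {C} ∪ {B,D}
  {B,E,F}  = {A,C,D}ᶜ
  {A,B,C,D}  = {A,C,D} ∪ {B,D}
  {A,C,E,F}  = {B,D}ᶜ
  {A,B,C,D,E}  = {C} ∪ {A,B,D,E}
  {A,B,D,E,F}  = {C}ᶜ
  [13 total]
Iteration 2 adds 11:
  {F}  = {A,B,C,D,E}ᶜ
  {E,F}  = {A,B,C,D}ᶜ
  {A,E,F}  = {B,C,D}ᶜ
  {A,C,D,F}  = {A,C,D} ∪ {C,F}
  {B,C,D,F}  = {B,C,D} ∪ {C,F}
  {B,C,E,F}  = {B,E,F} ∪ {C}
  {B,D,E,F}  = {B,E,F} ∪ {B,D}
  {A,B,C,D,F}  = {C,F} ∪ {A,B,C,D}
  {A,B,C,E,F}  = {A,C,E,F} ∪ {B,E,F}
  {A,C,D,E,F}  = {A,C,E,F} ∪ {A,C,D}
  {B,C,D,E,F}  = {B,C,D} ∪ {B,E,F}
  [24 total]
Iteration 3 (11 new):
  {A}  = {B,C,D,E,F}ᶜ
  {B}  = {A,C,D,E,F}ᶜ
  {D}  = {A,B,C,E,F}ᶜ
  {E}  = {A,B,C,D,F}ᶜ
  {A,C}  = {B,D,E,F}ᶜ
  {A,D}  = {B,C,E,F}ᶜ
  {A,E}  = {B,C,D,F}ᶜ
  {B,E}  = {A,C,D,F}ᶜ
  {B,D,F}  = {B,D} ∪ {F}
  {C,E,F}  = {E,F} ∪ {C}
  {A,B,E,F}  = {A,E,F} ∪ {B,E,F}
  [35 total]
Iteration 4. New:
  {A,B}  = {A} ∪ {B}
  {A,F}  = {A} ∪ {F}
  {B,C}  = {B} ∪ {C}
  {B,F}  = {B} ∪ {F}
  {C,D}  = {A,B,E,F}ᶜ
  {C,E}  = {E} ∪ {C}
  {D,E}  = {E} ∪ {D}
  {D,F}  = {F} ∪ {D}
  {A,B,C}  = {B} ∪ {A,C}
  {A,B,D}  = {C,E,F}ᶜ
  {A,B,E}  = {B,E} ∪ {A}
  {A,C,E}  = {B,D,F}ᶜ
  {A,C,F}  = {A} ∪ {C,F}
  {A,D,E}  = {E} ∪ {A,D}
  {A,D,F}  = {F} ∪ {A,D}
  {B,C,E}  = {B,E} ∪ {C}
  {B,C,F}  = {B} ∪ {C,F}
  {B,D,E}  = {B,E} ∪ {D}
  {C,D,F}  = {C,F} ∪ {D}
  {D,E,F}  = {E,F} ∪ {D}
  {A,B,C,E}  = {B,E} ∪ {A,C}
  {A,B,D,F}  = {B,D,F} ∪ {A}
  {A,C,D,E}  = {E} ∪ {A,C,D}
  {A,D,E,F}  = {E,F} ∪ {A,D}
  {B,C,D,E}  = {B,E} ∪ {B,C,D}
  {C,D,E,F}  = {D} ∪ {C,E,F}
  [61 total]
Iteration 5. New:
  {A,B,F}  = {A,F} ∪ {B}
  {C,D,E}  = {C,D} ∪ {D,E}
  {A,B,C,F}  = {D,E}ᶜ
  [64 total]
Iteration 6: no new sets; the family is a σ-algebra.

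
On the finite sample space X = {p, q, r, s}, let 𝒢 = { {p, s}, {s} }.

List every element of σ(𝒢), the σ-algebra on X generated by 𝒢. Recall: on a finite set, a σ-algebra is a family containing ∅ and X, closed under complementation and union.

|σ(𝒢)| = 8.  σ(𝒢) = { {}, {p}, {s}, {p, s}, {q, r}, {p, q, r}, {q, r, s}, X }

Derivation:
Take S₀ = 𝒢 ∪ {∅, X} = { {}, {s}, {p, s}, X }.
Iteration 1: 2 new —
  {q, r}  = {p, s}ᶜ
  {p, q, r}  = {s}ᶜ
  [6 total]
Iteration 2: +1 →
  {q, r, s}  = {q, r} ∪ {s}
  [7 total]
Iteration 3: 1 new —
  {p}  = {q, r, s}ᶜ
  [8 total]
Iteration 4 adds nothing — fixpoint reached.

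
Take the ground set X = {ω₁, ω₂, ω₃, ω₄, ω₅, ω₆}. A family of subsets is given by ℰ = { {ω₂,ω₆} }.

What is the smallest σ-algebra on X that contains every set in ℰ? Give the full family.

Take S₀ = ℰ ∪ {∅, X} = { {}, {ω₂,ω₆}, X }.
Pass 1 adds 1:
  {ω₁,ω₃,ω₄,ω₅}  = {ω₂,ω₆}ᶜ
  [4 total]
Pass 2: stable.

|σ(ℰ)| = 4.  σ(ℰ) = { {}, {ω₂,ω₆}, {ω₁,ω₃,ω₄,ω₅}, X }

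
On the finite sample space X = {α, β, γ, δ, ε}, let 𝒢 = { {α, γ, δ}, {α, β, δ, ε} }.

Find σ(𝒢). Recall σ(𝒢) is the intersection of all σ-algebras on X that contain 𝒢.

|σ(𝒢)| = 8.  σ(𝒢) = { ∅, {γ}, {α, δ}, {β, ε}, {α, γ, δ}, {β, γ, ε}, {α, β, δ, ε}, X }

Working:
Take S₀ = 𝒢 ∪ {∅, X} = { ∅, {α, γ, δ}, {α, β, δ, ε}, X }.
Step 1: 2 new —
  {γ}  = ᶜ of {α, β, δ, ε}
  {β, ε}  = ᶜ of {α, γ, δ}
  (now 6)
Step 2: 1 new —
  {β, γ, ε}  = {γ} ∪ {β, ε}
  (now 7)
Step 3: 1 new —
  {α, δ}  = ᶜ of {β, γ, ε}
  (now 8)
After Step 4 the family is unchanged; done.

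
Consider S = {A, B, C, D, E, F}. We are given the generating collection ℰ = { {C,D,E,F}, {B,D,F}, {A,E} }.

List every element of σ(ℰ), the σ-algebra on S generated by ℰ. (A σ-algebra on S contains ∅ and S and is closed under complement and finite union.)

|σ(ℰ)| = 32.  σ(ℰ) = { {}, {A}, {B}, {C}, {E}, {A,B}, {A,C}, {A,E}, {B,C}, {B,E}, {C,E}, {D,F}, {A,B,C}, {A,B,E}, {A,C,E}, {A,D,F}, {B,C,E}, {B,D,F}, {C,D,F}, {D,E,F}, {A,B,C,E}, {A,B,D,F}, {A,C,D,F}, {A,D,E,F}, {B,C,D,F}, {B,D,E,F}, {C,D,E,F}, {A,B,C,D,F}, {A,B,D,E,F}, {A,C,D,E,F}, {B,C,D,E,F}, S }

Working:
Take S₀ = ℰ ∪ {∅, S} = { {}, {A,E}, {B,D,F}, {C,D,E,F}, S }.
Iteration 1 adds 6:
  {A,B}  = ᶜ of {C,D,E,F}
  {A,C,E}  = ᶜ of {B,D,F}
  {B,C,D,F}  = ᶜ of {A,E}
  {A,B,D,E,F}  = {B,D,F} ∪ {A,E}
  {A,C,D,E,F}  = {A,E} ∪ {C,D,E,F}
  {B,C,D,E,F}  = {B,D,F} ∪ {C,D,E,F}
  — 11 sets.
Iteration 2 adds 7:
  {A}  = ᶜ of {B,C,D,E,F}
  {B}  = ᶜ of {A,C,D,E,F}
  {C}  = ᶜ of {A,B,D,E,F}
  {A,B,E}  = {A,B} ∪ {A,E}
  {A,B,C,E}  = {A,B} ∪ {A,C,E}
  {A,B,D,F}  = {B,D,F} ∪ {A,B}
  {A,B,C,D,F}  = {A,B} ∪ {B,C,D,F}
  — 18 sets.
Iteration 3. New:
  {E}  = ᶜ of {A,B,C,D,F}
  {A,C}  = {C} ∪ {A}
  {B,C}  = {C} ∪ {B}
  {C,E}  = ᶜ of {A,B,D,F}
  {D,F}  = ᶜ of {A,B,C,E}
  {A,B,C}  = {C} ∪ {A,B}
  {C,D,F}  = ᶜ of {A,B,E}
  — 25 sets.
Iteration 4: +7 →
  {B,E}  = {B} ∪ {E}
  {A,D,F}  = {D,F} ∪ {A}
  {B,C,E}  = {B} ∪ {C,E}
  {D,E,F}  = ᶜ of {A,B,C}
  {A,C,D,F}  = {A,C} ∪ {C,D,F}
  {A,D,E,F}  = ᶜ of {B,C}
  {B,D,E,F}  = ᶜ of {A,C}
  — 32 sets.
Iteration 5: already closed under ᶜ and ∪.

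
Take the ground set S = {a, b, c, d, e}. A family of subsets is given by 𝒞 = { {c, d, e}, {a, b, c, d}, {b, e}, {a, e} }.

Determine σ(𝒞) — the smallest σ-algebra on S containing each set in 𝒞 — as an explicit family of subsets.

Answer: σ(𝒞) = { {}, {a}, {b}, {e}, {a, b}, {a, e}, {b, e}, {c, d}, {a, b, e}, {a, c, d}, {b, c, d}, {c, d, e}, {a, b, c, d}, {a, c, d, e}, {b, c, d, e}, S }

Trace:
Initial family (6 sets): { {}, {a, e}, {b, e}, {c, d, e}, {a, b, c, d}, S }.
Step 1. New:
  {e}  = ᶜ of {a, b, c, d}
  {a, b}  = ᶜ of {c, d, e}
  {a, b, e}  = {b, e} ∪ {a, e}
  {a, c, d}  = ᶜ of {b, e}
  {b, c, d}  = ᶜ of {a, e}
  {a, c, d, e}  = {c, d, e} ∪ {a, e}
  {b, c, d, e}  = {b, e} ∪ {c, d, e}
  |family| = 13
Step 2. New:
  {a}  = ᶜ of {b, c, d, e}
  {b}  = ᶜ of {a, c, d, e}
  {c, d}  = ᶜ of {a, b, e}
  |family| = 16
Step 3 adds nothing — fixpoint reached.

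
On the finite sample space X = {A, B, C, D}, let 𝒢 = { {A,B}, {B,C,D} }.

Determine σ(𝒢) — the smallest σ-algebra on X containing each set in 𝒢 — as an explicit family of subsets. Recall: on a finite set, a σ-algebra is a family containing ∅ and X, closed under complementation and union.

Take S₀ = 𝒢 ∪ {∅, X} = { ∅, {A,B}, {B,C,D}, X }.
Step 1: 2 new —
  {A}  = {B,C,D}ᶜ
  {C,D}  = {A,B}ᶜ
  [6 total]
Step 2 adds 1:
  {A,C,D}  = {C,D} ∪ {A}
  [7 total]
Step 3 adds 1:
  {B}  = {A,C,D}ᶜ
  [8 total]
Step 4: closed — nothing new.

|σ(𝒢)| = 8.  σ(𝒢) = { ∅, {A}, {B}, {A,B}, {C,D}, {A,C,D}, {B,C,D}, X }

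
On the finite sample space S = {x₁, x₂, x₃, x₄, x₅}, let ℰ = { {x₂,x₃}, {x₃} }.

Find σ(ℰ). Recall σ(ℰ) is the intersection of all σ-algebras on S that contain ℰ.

Begin from { {}, {x₃}, {x₂,x₃}, S } (that is, ℰ plus ∅ and S).
Step 1 adds 2:
  {x₁,x₄,x₅}  = complement {x₂,x₃}
  {x₁,x₂,x₄,x₅}  = complement {x₃}
  [6 total]
Step 2 adds 1:
  {x₁,x₃,x₄,x₅}  = {x₁,x₄,x₅} ∪ {x₃}
  [7 total]
Step 3: 1 new —
  {x₂}  = complement {x₁,x₃,x₄,x₅}
  [8 total]
Step 4: no new sets; the family is a σ-algebra.

σ(ℰ) = { {}, {x₂}, {x₃}, {x₂,x₃}, {x₁,x₄,x₅}, {x₁,x₂,x₄,x₅}, {x₁,x₃,x₄,x₅}, S }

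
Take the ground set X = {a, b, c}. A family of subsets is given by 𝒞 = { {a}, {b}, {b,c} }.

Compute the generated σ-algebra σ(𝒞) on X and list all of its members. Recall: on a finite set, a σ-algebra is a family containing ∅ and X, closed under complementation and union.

|σ(𝒞)| = 8.  σ(𝒞) = { ∅, {a}, {b}, {c}, {a,b}, {a,c}, {b,c}, X }

Check:
Begin from { ∅, {a}, {b}, {b,c}, X } (that is, 𝒞 plus ∅ and X).
Round 1: +2 →
  {a,b}  = {b} ∪ {a}
  {a,c}  = ᶜ of {b}
  (now 7)
Round 2. New:
  {c}  = ᶜ of {a,b}
  (now 8)
Round 3 adds nothing — fixpoint reached.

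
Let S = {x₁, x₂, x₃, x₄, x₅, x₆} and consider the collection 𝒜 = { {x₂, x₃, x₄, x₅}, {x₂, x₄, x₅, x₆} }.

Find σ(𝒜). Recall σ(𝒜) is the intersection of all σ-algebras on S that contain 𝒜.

Answer: σ(𝒜) = { ∅, {x₁}, {x₃}, {x₆}, {x₁, x₃}, {x₁, x₆}, {x₃, x₆}, {x₁, x₃, x₆}, {x₂, x₄, x₅}, {x₁, x₂, x₄, x₅}, {x₂, x₃, x₄, x₅}, {x₂, x₄, x₅, x₆}, {x₁, x₂, x₃, x₄, x₅}, {x₁, x₂, x₄, x₅, x₆}, {x₂, x₃, x₄, x₅, x₆}, S }

Working:
Initial family (4 sets): { ∅, {x₂, x₃, x₄, x₅}, {x₂, x₄, x₅, x₆}, S }.
Pass 1 (3 new):
  {x₁, x₃}  = complement {x₂, x₄, x₅, x₆}
  {x₁, x₆}  = complement {x₂, x₃, x₄, x₅}
  {x₂, x₃, x₄, x₅, x₆}  = {x₂, x₃, x₄, x₅} ∪ {x₂, x₄, x₅, x₆}
  (now 7)
Pass 2 adds 4:
  {x₁}  = complement {x₂, x₃, x₄, x₅, x₆}
  {x₁, x₃, x₆}  = {x₁, x₃} ∪ {x₁, x₆}
  {x₁, x₂, x₃, x₄, x₅}  = {x₁, x₃} ∪ {x₂, x₃, x₄, x₅}
  {x₁, x₂, x₄, x₅, x₆}  = {x₂, x₄, x₅, x₆} ∪ {x₁, x₆}
  (now 11)
Pass 3. New:
  {x₃}  = complement {x₁, x₂, x₄, x₅, x₆}
  {x₆}  = complement {x₁, x₂, x₃, x₄, x₅}
  {x₂, x₄, x₅}  = complement {x₁, x₃, x₆}
  (now 14)
Pass 4. New:
  {x₃, x₆}  = {x₃} ∪ {x₆}
  {x₁, x₂, x₄, x₅}  = {x₂, x₄, x₅} ∪ {x₁}
  (now 16)
After Pass 5 the family is unchanged; done.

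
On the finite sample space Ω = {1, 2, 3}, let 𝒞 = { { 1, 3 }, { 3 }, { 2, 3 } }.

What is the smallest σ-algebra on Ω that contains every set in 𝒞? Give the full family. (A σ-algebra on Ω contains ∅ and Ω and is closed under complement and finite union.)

Take S₀ = 𝒞 ∪ {∅, Ω} = { {}, { 3 }, { 1, 3 }, { 2, 3 }, Ω }.
Round 1: 3 new —
  { 1 }  = ᶜ of { 2, 3 }
  { 2 }  = ᶜ of { 1, 3 }
  { 1, 2 }  = ᶜ of { 3 }
  |family| = 8
Round 2: stable.

Therefore σ(𝒞) = { {}, { 1 }, { 2 }, { 3 }, { 1, 2 }, { 1, 3 }, { 2, 3 }, Ω } (|σ(𝒞)| = 8).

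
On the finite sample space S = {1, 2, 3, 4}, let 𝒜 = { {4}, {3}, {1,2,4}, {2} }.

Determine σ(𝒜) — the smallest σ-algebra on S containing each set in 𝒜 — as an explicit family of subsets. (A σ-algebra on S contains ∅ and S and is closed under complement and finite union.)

Begin from { {}, {2}, {3}, {4}, {1,2,4}, S } (that is, 𝒜 plus ∅ and S).
Step 1 (5 new):
  {2,3}  = {3} ∪ {2}
  {2,4}  = {4} ∪ {2}
  {3,4}  = {3} ∪ {4}
  {1,2,3}  = S∖{4}
  {1,3,4}  = S∖{2}
Step 2. New:
  {1,2}  = S∖{3,4}
  {1,3}  = S∖{2,4}
  {1,4}  = S∖{2,3}
  {2,3,4}  = {3,4} ∪ {2}
Step 3 (1 new):
  {1}  = S∖{2,3,4}
Step 4 adds nothing — fixpoint reached.

Therefore σ(𝒜) = { {}, {1}, {2}, {3}, {4}, {1,2}, {1,3}, {1,4}, {2,3}, {2,4}, {3,4}, {1,2,3}, {1,2,4}, {1,3,4}, {2,3,4}, S } (|σ(𝒜)| = 16).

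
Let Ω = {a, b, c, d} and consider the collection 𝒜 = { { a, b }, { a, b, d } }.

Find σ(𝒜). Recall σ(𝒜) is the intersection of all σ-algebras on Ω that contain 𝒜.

Start: 𝒜 ∪ {∅, Ω} = { ∅, { a, b }, { a, b, d }, Ω }.
Round 1 (2 new):
  { c }  = { a, b, d }ᶜ
  { c, d }  = { a, b }ᶜ
Round 2: +1 →
  { a, b, c }  = { c } ∪ { a, b }
Round 3: +1 →
  { d }  = { a, b, c }ᶜ
Round 4: already closed under ᶜ and ∪.

Therefore σ(𝒜) = { ∅, { c }, { d }, { a, b }, { c, d }, { a, b, c }, { a, b, d }, Ω } (|σ(𝒜)| = 8).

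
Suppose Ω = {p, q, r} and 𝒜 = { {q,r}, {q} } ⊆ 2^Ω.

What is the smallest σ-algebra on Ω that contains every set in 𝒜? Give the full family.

Seed the family with 𝒜 together with ∅ and Ω: { {}, {q}, {q,r}, Ω }.
Pass 1 (2 new):
  {p}  = ᶜ of {q,r}
  {p,r}  = ᶜ of {q}
  [6 total]
Pass 2 (1 new):
  {p,q}  = {q} ∪ {p}
  [7 total]
Pass 3 adds 1:
  {r}  = ᶜ of {p,q}
  [8 total]
After Pass 4 the family is unchanged; done.

σ(𝒜) = { {}, {p}, {q}, {r}, {p,q}, {p,r}, {q,r}, Ω }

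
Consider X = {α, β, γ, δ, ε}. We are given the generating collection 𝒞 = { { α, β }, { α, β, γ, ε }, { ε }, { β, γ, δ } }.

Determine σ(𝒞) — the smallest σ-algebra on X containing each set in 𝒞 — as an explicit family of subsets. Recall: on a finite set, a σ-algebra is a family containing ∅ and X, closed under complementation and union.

|σ(𝒞)| = 32.  σ(𝒞) = { {  }, { α }, { β }, { γ }, { δ }, { ε }, { α, β }, { α, γ }, { α, δ }, { α, ε }, { β, γ }, { β, δ }, { β, ε }, { γ, δ }, { γ, ε }, { δ, ε }, { α, β, γ }, { α, β, δ }, { α, β, ε }, { α, γ, δ }, { α, γ, ε }, { α, δ, ε }, { β, γ, δ }, { β, γ, ε }, { β, δ, ε }, { γ, δ, ε }, { α, β, γ, δ }, { α, β, γ, ε }, { α, β, δ, ε }, { α, γ, δ, ε }, { β, γ, δ, ε }, X }

Working:
Seed the family with 𝒞 together with ∅ and X: { {  }, { ε }, { α, β }, { β, γ, δ }, { α, β, γ, ε }, X }.
Step 1 (6 new):
  { δ }  = ᶜ of { α, β, γ, ε }
  { α, ε }  = ᶜ of { β, γ, δ }
  { α, β, ε }  = { α, β } ∪ { ε }
  { γ, δ, ε }  = ᶜ of { α, β }
  { α, β, γ, δ }  = ᶜ of { ε }
  { β, γ, δ, ε }  = { β, γ, δ } ∪ { ε }
  [12 total]
Step 2 (7 new):
  { α }  = ᶜ of { β, γ, δ, ε }
  { γ, δ }  = ᶜ of { α, β, ε }
  { δ, ε }  = { ε } ∪ { δ }
  { α, β, δ }  = { α, β } ∪ { δ }
  { α, δ, ε }  = { α, ε } ∪ { δ }
  { α, β, δ, ε }  = { α, β, ε } ∪ { δ }
  { α, γ, δ, ε }  = { γ, δ, ε } ∪ { α, ε }
  [19 total]
Step 3 adds 7:
  { β }  = ᶜ of { α, γ, δ, ε }
  { γ }  = ᶜ of { α, β, δ, ε }
  { α, δ }  = { δ } ∪ { α }
  { β, γ }  = ᶜ of { α, δ, ε }
  { γ, ε }  = ᶜ of { α, β, δ }
  { α, β, γ }  = ᶜ of { δ, ε }
  { α, γ, δ }  = { γ, δ } ∪ { α }
  [26 total]
Step 4 adds 6:
  { α, γ }  = { γ } ∪ { α }
  { β, δ }  = { β } ∪ { δ }
  { β, ε }  = ᶜ of { α, γ, δ }
  { α, γ, ε }  = { γ } ∪ { α, ε }
  { β, γ, ε }  = ᶜ of { α, δ }
  { β, δ, ε }  = { β } ∪ { δ, ε }
  [32 total]
Step 5: stable.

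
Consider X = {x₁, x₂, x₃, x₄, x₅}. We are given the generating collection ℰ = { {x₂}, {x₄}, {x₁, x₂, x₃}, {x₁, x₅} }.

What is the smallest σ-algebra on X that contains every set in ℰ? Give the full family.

σ(ℰ) (32 sets): { {}, {x₁}, {x₂}, {x₃}, {x₄}, {x₅}, {x₁, x₂}, {x₁, x₃}, {x₁, x₄}, {x₁, x₅}, {x₂, x₃}, {x₂, x₄}, {x₂, x₅}, {x₃, x₄}, {x₃, x₅}, {x₄, x₅}, {x₁, x₂, x₃}, {x₁, x₂, x₄}, {x₁, x₂, x₅}, {x₁, x₃, x₄}, {x₁, x₃, x₅}, {x₁, x₄, x₅}, {x₂, x₃, x₄}, {x₂, x₃, x₅}, {x₂, x₄, x₅}, {x₃, x₄, x₅}, {x₁, x₂, x₃, x₄}, {x₁, x₂, x₃, x₅}, {x₁, x₂, x₄, x₅}, {x₁, x₃, x₄, x₅}, {x₂, x₃, x₄, x₅}, X }

Trace:
Initial family (6 sets): { {}, {x₂}, {x₄}, {x₁, x₅}, {x₁, x₂, x₃}, X }.
Step 1: 8 new —
  {x₂, x₄}  = {x₄} ∪ {x₂}
  {x₄, x₅}  = {x₁, x₂, x₃}ᶜ
  {x₁, x₂, x₅}  = {x₁, x₅} ∪ {x₂}
  {x₁, x₄, x₅}  = {x₁, x₅} ∪ {x₄}
  {x₂, x₃, x₄}  = {x₁, x₅}ᶜ
  {x₁, x₂, x₃, x₄}  = {x₁, x₂, x₃} ∪ {x₄}
  {x₁, x₂, x₃, x₅}  = {x₄}ᶜ
  {x₁, x₃, x₄, x₅}  = {x₂}ᶜ
  |family| = 14
Step 2 adds 7:
  {x₅}  = {x₁, x₂, x₃, x₄}ᶜ
  {x₂, x₃}  = {x₁, x₄, x₅}ᶜ
  {x₃, x₄}  = {x₁, x₂, x₅}ᶜ
  {x₁, x₃, x₅}  = {x₂, x₄}ᶜ
  {x₂, x₄, x₅}  = {x₂} ∪ {x₄, x₅}
  {x₁, x₂, x₄, x₅}  = {x₁, x₄, x₅} ∪ {x₂}
  {x₂, x₃, x₄, x₅}  = {x₂, x₃, x₄} ∪ {x₄, x₅}
  |family| = 21
Step 3: 6 new —
  {x₁}  = {x₂, x₃, x₄, x₅}ᶜ
  {x₃}  = {x₁, x₂, x₄, x₅}ᶜ
  {x₁, x₃}  = {x₂, x₄, x₅}ᶜ
  {x₂, x₅}  = {x₂} ∪ {x₅}
  {x₂, x₃, x₅}  = {x₅} ∪ {x₂, x₃}
  {x₃, x₄, x₅}  = {x₃, x₄} ∪ {x₄, x₅}
  |family| = 27
Step 4: +5 →
  {x₁, x₂}  = {x₃, x₄, x₅}ᶜ
  {x₁, x₄}  = {x₂, x₃, x₅}ᶜ
  {x₃, x₅}  = {x₅} ∪ {x₃}
  {x₁, x₂, x₄}  = {x₂, x₄} ∪ {x₁}
  {x₁, x₃, x₄}  = {x₂, x₅}ᶜ
  |family| = 32
Step 5: stable.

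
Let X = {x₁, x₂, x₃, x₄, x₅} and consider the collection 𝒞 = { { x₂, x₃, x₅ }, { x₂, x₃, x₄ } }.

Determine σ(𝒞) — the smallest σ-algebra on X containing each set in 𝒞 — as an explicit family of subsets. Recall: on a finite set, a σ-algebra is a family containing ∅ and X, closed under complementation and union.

|σ(𝒞)| = 16.  σ(𝒞) = { {  }, { x₁ }, { x₄ }, { x₅ }, { x₁, x₄ }, { x₁, x₅ }, { x₂, x₃ }, { x₄, x₅ }, { x₁, x₂, x₃ }, { x₁, x₄, x₅ }, { x₂, x₃, x₄ }, { x₂, x₃, x₅ }, { x₁, x₂, x₃, x₄ }, { x₁, x₂, x₃, x₅ }, { x₂, x₃, x₄, x₅ }, X }

Trace:
Initial family (4 sets): { {  }, { x₂, x₃, x₄ }, { x₂, x₃, x₅ }, X }.
Pass 1: +3 →
  { x₁, x₄ }  = X∖{ x₂, x₃, x₅ }
  { x₁, x₅ }  = X∖{ x₂, x₃, x₄ }
  { x₂, x₃, x₄, x₅ }  = { x₂, x₃, x₄ } ∪ { x₂, x₃, x₅ }
  |family| = 7
Pass 2: +4 →
  { x₁ }  = X∖{ x₂, x₃, x₄, x₅ }
  { x₁, x₄, x₅ }  = { x₁, x₄ } ∪ { x₁, x₅ }
  { x₁, x₂, x₃, x₄ }  = { x₂, x₃, x₄ } ∪ { x₁, x₄ }
  { x₁, x₂, x₃, x₅ }  = { x₂, x₃, x₅ } ∪ { x₁, x₅ }
  |family| = 11
Pass 3. New:
  { x₄ }  = X∖{ x₁, x₂, x₃, x₅ }
  { x₅ }  = X∖{ x₁, x₂, x₃, x₄ }
  { x₂, x₃ }  = X∖{ x₁, x₄, x₅ }
  |family| = 14
Pass 4: +2 →
  { x₄, x₅ }  = { x₄ } ∪ { x₅ }
  { x₁, x₂, x₃ }  = { x₂, x₃ } ∪ { x₁ }
  |family| = 16
Pass 5: already closed under ᶜ and ∪.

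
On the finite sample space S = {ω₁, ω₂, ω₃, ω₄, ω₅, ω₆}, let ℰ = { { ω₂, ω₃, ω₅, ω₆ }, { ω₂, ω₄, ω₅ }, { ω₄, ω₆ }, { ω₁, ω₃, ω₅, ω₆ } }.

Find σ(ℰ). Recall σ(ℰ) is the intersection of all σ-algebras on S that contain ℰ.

|σ(ℰ)| = 64.  σ(ℰ) = { {  }, { ω₁ }, { ω₂ }, { ω₃ }, { ω₄ }, { ω₅ }, { ω₆ }, { ω₁, ω₂ }, { ω₁, ω₃ }, { ω₁, ω₄ }, { ω₁, ω₅ }, { ω₁, ω₆ }, { ω₂, ω₃ }, { ω₂, ω₄ }, { ω₂, ω₅ }, { ω₂, ω₆ }, { ω₃, ω₄ }, { ω₃, ω₅ }, { ω₃, ω₆ }, { ω₄, ω₅ }, { ω₄, ω₆ }, { ω₅, ω₆ }, { ω₁, ω₂, ω₃ }, { ω₁, ω₂, ω₄ }, { ω₁, ω₂, ω₅ }, { ω₁, ω₂, ω₆ }, { ω₁, ω₃, ω₄ }, { ω₁, ω₃, ω₅ }, { ω₁, ω₃, ω₆ }, { ω₁, ω₄, ω₅ }, { ω₁, ω₄, ω₆ }, { ω₁, ω₅, ω₆ }, { ω₂, ω₃, ω₄ }, { ω₂, ω₃, ω₅ }, { ω₂, ω₃, ω₆ }, { ω₂, ω₄, ω₅ }, { ω₂, ω₄, ω₆ }, { ω₂, ω₅, ω₆ }, { ω₃, ω₄, ω₅ }, { ω₃, ω₄, ω₆ }, { ω₃, ω₅, ω₆ }, { ω₄, ω₅, ω₆ }, { ω₁, ω₂, ω₃, ω₄ }, { ω₁, ω₂, ω₃, ω₅ }, { ω₁, ω₂, ω₃, ω₆ }, { ω₁, ω₂, ω₄, ω₅ }, { ω₁, ω₂, ω₄, ω₆ }, { ω₁, ω₂, ω₅, ω₆ }, { ω₁, ω₃, ω₄, ω₅ }, { ω₁, ω₃, ω₄, ω₆ }, { ω₁, ω₃, ω₅, ω₆ }, { ω₁, ω₄, ω₅, ω₆ }, { ω₂, ω₃, ω₄, ω₅ }, { ω₂, ω₃, ω₄, ω₆ }, { ω₂, ω₃, ω₅, ω₆ }, { ω₂, ω₄, ω₅, ω₆ }, { ω₃, ω₄, ω₅, ω₆ }, { ω₁, ω₂, ω₃, ω₄, ω₅ }, { ω₁, ω₂, ω₃, ω₄, ω₆ }, { ω₁, ω₂, ω₃, ω₅, ω₆ }, { ω₁, ω₂, ω₄, ω₅, ω₆ }, { ω₁, ω₃, ω₄, ω₅, ω₆ }, { ω₂, ω₃, ω₄, ω₅, ω₆ }, S }

Trace:
Begin from { {  }, { ω₄, ω₆ }, { ω₂, ω₄, ω₅ }, { ω₁, ω₃, ω₅, ω₆ }, { ω₂, ω₃, ω₅, ω₆ }, S } (that is, ℰ plus ∅ and S).
Iteration 1: 8 new —
  { ω₁, ω₄ }  = ᶜ of { ω₂, ω₃, ω₅, ω₆ }
  { ω₂, ω₄ }  = ᶜ of { ω₁, ω₃, ω₅, ω₆ }
  { ω₁, ω₃, ω₆ }  = ᶜ of { ω₂, ω₄, ω₅ }
  { ω₁, ω₂, ω₃, ω₅ }  = ᶜ of { ω₄, ω₆ }
  { ω₂, ω₄, ω₅, ω₆ }  = { ω₄, ω₆ } ∪ { ω₂, ω₄, ω₅ }
  { ω₁, ω₂, ω₃, ω₅, ω₆ }  = { ω₁, ω₃, ω₅, ω₆ } ∪ { ω₂, ω₃, ω₅, ω₆ }
  { ω₁, ω₃, ω₄, ω₅, ω₆ }  = { ω₁, ω₃, ω₅, ω₆ } ∪ { ω₄, ω₆ }
  { ω₂, ω₃, ω₄, ω₅, ω₆ }  = { ω₄, ω₆ } ∪ { ω₂, ω₃, ω₅, ω₆ }
  |family| = 14
Iteration 2: +12 →
  { ω₁ }  = ᶜ of { ω₂, ω₃, ω₄, ω₅, ω₆ }
  { ω₂ }  = ᶜ of { ω₁, ω₃, ω₄, ω₅, ω₆ }
  { ω₄ }  = ᶜ of { ω₁, ω₂, ω₃, ω₅, ω₆ }
  { ω₁, ω₃ }  = ᶜ of { ω₂, ω₄, ω₅, ω₆ }
  { ω₁, ω₂, ω₄ }  = { ω₁, ω₄ } ∪ { ω₂, ω₄ }
  { ω₁, ω₄, ω₆ }  = { ω₁, ω₄ } ∪ { ω₄, ω₆ }
  { ω₂, ω₄, ω₆ }  = { ω₄, ω₆ } ∪ { ω₂, ω₄ }
  { ω₁, ω₂, ω₄, ω₅ }  = { ω₁, ω₄ } ∪ { ω₂, ω₄, ω₅ }
  { ω₁, ω₃, ω₄, ω₆ }  = { ω₁, ω₃, ω₆ } ∪ { ω₁, ω₄ }
  { ω₁, ω₂, ω₃, ω₄, ω₅ }  = { ω₁, ω₄ } ∪ { ω₁, ω₂, ω₃, ω₅ }
  { ω₁, ω₂, ω₃, ω₄, ω₆ }  = { ω₁, ω₃, ω₆ } ∪ { ω₂, ω₄ }
  { ω₁, ω₂, ω₄, ω₅, ω₆ }  = { ω₂, ω₄, ω₅, ω₆ } ∪ { ω₁, ω₄ }
  |family| = 26
Iteration 3. New:
  { ω₃ }  = ᶜ of { ω₁, ω₂, ω₄, ω₅, ω₆ }
  { ω₅ }  = ᶜ of { ω₁, ω₂, ω₃, ω₄, ω₆ }
  { ω₆ }  = ᶜ of { ω₁, ω₂, ω₃, ω₄, ω₅ }
  { ω₁, ω₂ }  = { ω₂ } ∪ { ω₁ }
  { ω₂, ω₅ }  = ᶜ of { ω₁, ω₃, ω₄, ω₆ }
  { ω₃, ω₆ }  = ᶜ of { ω₁, ω₂, ω₄, ω₅ }
  { ω₁, ω₂, ω₃ }  = { ω₂ } ∪ { ω₁, ω₃ }
  { ω₁, ω₃, ω₄ }  = { ω₁, ω₄ } ∪ { ω₁, ω₃ }
  { ω₁, ω₃, ω₅ }  = ᶜ of { ω₂, ω₄, ω₆ }
  { ω₂, ω₃, ω₅ }  = ᶜ of { ω₁, ω₄, ω₆ }
  { ω₃, ω₅, ω₆ }  = ᶜ of { ω₁, ω₂, ω₄ }
  { ω₁, ω₂, ω₃, ω₄ }  = { ω₁, ω₃ } ∪ { ω₂, ω₄ }
  { ω₁, ω₂, ω₃, ω₆ }  = { ω₁, ω₃, ω₆ } ∪ { ω₂ }
  { ω₁, ω₂, ω₄, ω₆ }  = { ω₂, ω₄, ω₆ } ∪ { ω₁, ω₄, ω₆ }
  |family| = 40
Iteration 4: +21 →
  { ω₁, ω₅ }  = { ω₁ } ∪ { ω₅ }
  { ω₁, ω₆ }  = { ω₁ } ∪ { ω₆ }
  { ω₂, ω₃ }  = { ω₂ } ∪ { ω₃ }
  { ω₂, ω₆ }  = { ω₂ } ∪ { ω₆ }
  { ω₃, ω₄ }  = { ω₃ } ∪ { ω₄ }
  { ω₃, ω₅ }  = ᶜ of { ω₁, ω₂, ω₄, ω₆ }
  { ω₄, ω₅ }  = ᶜ of { ω₁, ω₂, ω₃, ω₆ }
  { ω₅, ω₆ }  = ᶜ of { ω₁, ω₂, ω₃, ω₄ }
  { ω₁, ω₂, ω₅ }  = { ω₁, ω₂ } ∪ { ω₂, ω₅ }
  { ω₁, ω₂, ω₆ }  = { ω₁, ω₂ } ∪ { ω₆ }
  { ω₁, ω₄, ω₅ }  = { ω₁, ω₄ } ∪ { ω₅ }
  { ω₂, ω₃, ω₄ }  = { ω₃ } ∪ { ω₂, ω₄ }
  { ω₂, ω₃, ω₆ }  = { ω₂ } ∪ { ω₃, ω₆ }
  { ω₂, ω₅, ω₆ }  = ᶜ of { ω₁, ω₃, ω₄ }
  { ω₃, ω₄, ω₆ }  = { ω₃ } ∪ { ω₄, ω₆ }
  { ω₄, ω₅, ω₆ }  = ᶜ of { ω₁, ω₂, ω₃ }
  { ω₁, ω₃, ω₄, ω₅ }  = { ω₁, ω₃, ω₅ } ∪ { ω₄ }
  { ω₁, ω₄, ω₅, ω₆ }  = { ω₁, ω₄, ω₆ } ∪ { ω₅ }
  { ω₂, ω₃, ω₄, ω₅ }  = { ω₂, ω₄, ω₅ } ∪ { ω₃ }
  { ω₂, ω₃, ω₄, ω₆ }  = { ω₂, ω₄, ω₆ } ∪ { ω₃ }
  { ω₃, ω₄, ω₅, ω₆ }  = ᶜ of { ω₁, ω₂ }
  |family| = 61
Iteration 5 adds 3:
  { ω₁, ω₅, ω₆ }  = ᶜ of { ω₂, ω₃, ω₄ }
  { ω₃, ω₄, ω₅ }  = ᶜ of { ω₁, ω₂, ω₆ }
  { ω₁, ω₂, ω₅, ω₆ }  = ᶜ of { ω₃, ω₄ }
  |family| = 64
Iteration 6: stable.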